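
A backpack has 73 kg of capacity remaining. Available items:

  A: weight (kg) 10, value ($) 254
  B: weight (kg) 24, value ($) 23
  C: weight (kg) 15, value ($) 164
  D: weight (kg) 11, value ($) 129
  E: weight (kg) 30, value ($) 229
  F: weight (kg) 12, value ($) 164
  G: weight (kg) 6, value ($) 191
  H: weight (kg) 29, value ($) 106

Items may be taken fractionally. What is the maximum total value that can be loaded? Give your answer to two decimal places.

Sort by value per unit weight and fill in that order.
Ratios (sorted): G 31.83, A 25.40, F 13.67, D 11.73, C 10.93, E 7.63, H 3.66, B 0.96
take G (6 @ 191); take A (10 @ 254); take F (12 @ 164); take D (11 @ 129); take C (15 @ 164); take 19/30 of E → 145.03. Capacity used 73/73.
Total value = 1047.03

1047.03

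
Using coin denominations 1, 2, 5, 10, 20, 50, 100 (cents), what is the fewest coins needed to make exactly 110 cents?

2

110 − 1×100→10 − 1×10→0
Total coins = 1 + 1 = 2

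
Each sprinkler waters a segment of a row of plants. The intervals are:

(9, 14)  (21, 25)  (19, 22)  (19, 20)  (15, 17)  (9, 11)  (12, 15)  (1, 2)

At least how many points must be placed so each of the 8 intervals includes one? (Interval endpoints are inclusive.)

5

Process intervals by earliest right end; each time one isn't hit yet, stab at its right endpoint.
Sorted: [1,2] [9,11] [9,14] [12,15] [15,17] [19,20] [19,22] [21,25]
{[1,2]} hit by 2; {[9,11],[9,14]} hit by 11; {[12,15],[15,17]} hit by 15; {[19,20],[19,22]} hit by 20; {[21,25]} hit by 25.
Points: 2, 11, 15, 20, 25 (5 total).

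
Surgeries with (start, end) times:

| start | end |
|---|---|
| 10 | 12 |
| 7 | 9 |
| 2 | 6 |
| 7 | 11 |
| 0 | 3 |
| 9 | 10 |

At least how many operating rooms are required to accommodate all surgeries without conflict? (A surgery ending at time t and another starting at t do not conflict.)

2

Events (time:±→running): 0:+→1 2:+→2 … peak 2.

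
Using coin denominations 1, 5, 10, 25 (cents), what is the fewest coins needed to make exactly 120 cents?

Use the largest denomination that fits, subtract, and repeat.
120 = 4×25 + 2×10
Total coins = 4 + 2 = 6

6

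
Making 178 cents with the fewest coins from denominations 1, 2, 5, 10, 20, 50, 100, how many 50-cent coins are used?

1

Use the largest denomination that fits, subtract, and repeat.
178 − 1×100→78 − 1×50→28 − 1×20→8 − 1×5→3 − 1×2→1 − 1×1→0
Count of 50: 1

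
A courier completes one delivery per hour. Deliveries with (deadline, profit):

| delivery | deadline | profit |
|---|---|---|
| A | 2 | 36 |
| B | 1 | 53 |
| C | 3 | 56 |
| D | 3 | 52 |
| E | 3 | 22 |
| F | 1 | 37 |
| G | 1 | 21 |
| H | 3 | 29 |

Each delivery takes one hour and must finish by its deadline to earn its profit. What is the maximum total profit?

161

Sort by profit descending; place each in the latest free slot ≤ its deadline.
By profit: C(d3,56), B(d1,53), D(d3,52), F(d1,37), A(d2,36), H(d3,29), E(d3,22), G(d1,21)
C→slot 3; B→slot 1; D→slot 2; F skipped; A skipped; H skipped; E skipped; G skipped.
Profit = 53 + 52 + 56 = 161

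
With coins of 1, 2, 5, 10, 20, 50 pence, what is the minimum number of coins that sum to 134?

6

134 = 2×50 + 1×20 + 1×10 + 2×2
Total coins = 2 + 1 + 1 + 2 = 6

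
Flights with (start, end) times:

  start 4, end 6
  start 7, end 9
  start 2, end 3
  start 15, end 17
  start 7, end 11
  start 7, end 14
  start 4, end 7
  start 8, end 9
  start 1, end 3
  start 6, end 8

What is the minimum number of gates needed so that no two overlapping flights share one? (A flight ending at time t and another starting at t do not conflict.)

4

Count concurrent intervals with a sweep; the peak is the room count.
Events (time:±→running): 1:+→1 2:+→2 3:-→1 3:-→0 4:+→1 4:+→2 6:-→1 6:+→2 7:-→1 7:+→2 7:+→3 7:+→4 … peak 4.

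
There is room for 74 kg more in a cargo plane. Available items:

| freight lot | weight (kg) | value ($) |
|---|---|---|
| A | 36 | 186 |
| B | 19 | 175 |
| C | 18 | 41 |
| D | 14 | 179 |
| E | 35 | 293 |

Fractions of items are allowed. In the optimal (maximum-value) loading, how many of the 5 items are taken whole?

3

Greedy by value/weight ratio, highest first.
Ratios (sorted): D 12.79, B 9.21, E 8.37, A 5.17, C 2.28
take D (14 @ 179); take B (19 @ 175); take E (35 @ 293); take 6/36 of A → 31.00. Capacity used 74/74.
3 item(s) taken whole; one partial (take 6/36 of A).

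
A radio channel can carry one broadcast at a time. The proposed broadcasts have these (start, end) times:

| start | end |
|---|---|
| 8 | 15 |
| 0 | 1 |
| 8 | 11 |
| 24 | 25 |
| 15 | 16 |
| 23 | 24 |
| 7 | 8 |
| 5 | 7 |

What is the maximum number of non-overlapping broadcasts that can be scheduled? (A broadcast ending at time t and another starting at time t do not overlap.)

Greedy by earliest finish: after sorting by end time, pick each interval compatible with the last pick.
Sorted by end: (0,1)  (5,7)  (7,8)  (8,11)  (8,15)  (15,16)  (23,24)  (24,25)
take (0,1); take (5,7); take (7,8); take (8,11); take (15,16); take (23,24); take (24,25).
Selected 7 broadcasts.

7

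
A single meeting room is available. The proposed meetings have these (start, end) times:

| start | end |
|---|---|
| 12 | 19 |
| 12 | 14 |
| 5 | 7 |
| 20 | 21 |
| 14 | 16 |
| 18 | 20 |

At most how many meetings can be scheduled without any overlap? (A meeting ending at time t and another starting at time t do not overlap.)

Sorted by end: (5,7)  (12,14)  (14,16)  (12,19)  (18,20)  (20,21)
take (5,7); take (12,14); take (14,16); skip (12,19); take (18,20); take (20,21).
Selected 5 meetings.

5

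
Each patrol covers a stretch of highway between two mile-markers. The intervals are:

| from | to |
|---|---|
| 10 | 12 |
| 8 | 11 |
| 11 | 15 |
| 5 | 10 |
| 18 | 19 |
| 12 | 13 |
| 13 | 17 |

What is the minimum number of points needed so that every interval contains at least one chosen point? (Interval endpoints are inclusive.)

3

Sort by right endpoint; whenever an interval is uncovered, place a point at its right end.
By right end: [5,10]  [8,11]  [10,12]  [12,13]  [11,15]  [13,17]  [18,19]
[5,10] uncovered → point at 10; [12,13] uncovered → point at 13; [18,19] uncovered → point at 19.
Points: 10, 13, 19 (3 total).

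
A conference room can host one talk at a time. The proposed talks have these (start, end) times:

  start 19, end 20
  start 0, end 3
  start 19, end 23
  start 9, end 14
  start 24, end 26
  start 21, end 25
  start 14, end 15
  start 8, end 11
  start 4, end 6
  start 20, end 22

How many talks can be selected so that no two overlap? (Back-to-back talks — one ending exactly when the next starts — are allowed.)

Order by finish time; keep every interval that doesn't clash with the previous kept one.
Sorted by end: (0,3)  (4,6)  (8,11)  (9,14)  (14,15)  (19,20)  (20,22)  (19,23)  (21,25)  (24,26)
take (0,3); take (4,6); take (8,11); take (14,15); take (19,20); take (20,22); take (24,26).
Selected 7 talks.

7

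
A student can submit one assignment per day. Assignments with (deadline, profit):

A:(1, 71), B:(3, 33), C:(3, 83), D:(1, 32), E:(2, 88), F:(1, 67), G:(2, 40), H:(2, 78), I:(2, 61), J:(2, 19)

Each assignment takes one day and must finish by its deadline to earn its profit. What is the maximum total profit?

249

By profit: E(d2,88), C(d3,83), H(d2,78), A(d1,71), F(d1,67), I(d2,61), G(d2,40), B(d3,33), D(d1,32), J(d2,19)
E→slot 2; C→slot 3; H→slot 1; A skipped; F skipped; I skipped; G skipped; B skipped; D skipped; J skipped.
Profit = 78 + 88 + 83 = 249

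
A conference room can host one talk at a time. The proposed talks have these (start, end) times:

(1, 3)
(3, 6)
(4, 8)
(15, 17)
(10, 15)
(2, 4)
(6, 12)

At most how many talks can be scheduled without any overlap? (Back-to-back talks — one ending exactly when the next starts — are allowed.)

Sort by end time and greedily take each interval whose start is ≥ the last chosen end.
Sorted by end: (1,3)  (2,4)  (3,6)  (4,8)  (6,12)  (10,15)  (15,17)
take (1,3); take (3,6); skip (4,8); take (6,12); skip (10,15); take (15,17).
Selected 4 talks.

4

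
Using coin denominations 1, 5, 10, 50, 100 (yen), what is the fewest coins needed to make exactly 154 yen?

6

154 = 1×100 + 1×50 + 4×1
Total coins = 1 + 1 + 4 = 6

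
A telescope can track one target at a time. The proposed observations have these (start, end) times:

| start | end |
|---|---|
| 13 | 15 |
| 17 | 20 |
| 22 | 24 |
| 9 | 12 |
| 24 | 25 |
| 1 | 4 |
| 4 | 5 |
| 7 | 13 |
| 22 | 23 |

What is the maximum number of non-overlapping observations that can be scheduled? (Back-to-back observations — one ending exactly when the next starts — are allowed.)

7

Order by finish time; keep every interval that doesn't clash with the previous kept one.
By end time: (1,4), (4,5), (9,12), (7,13), (13,15), (17,20), (22,23), (22,24), (24,25).
Pick (1,4); next start ≥ 4 → (4,5); next start ≥ 5 → (9,12); next start ≥ 12 → (13,15); next start ≥ 15 → (17,20); next start ≥ 20 → (22,23); next start ≥ 23 → (24,25).
Selected 7 observations.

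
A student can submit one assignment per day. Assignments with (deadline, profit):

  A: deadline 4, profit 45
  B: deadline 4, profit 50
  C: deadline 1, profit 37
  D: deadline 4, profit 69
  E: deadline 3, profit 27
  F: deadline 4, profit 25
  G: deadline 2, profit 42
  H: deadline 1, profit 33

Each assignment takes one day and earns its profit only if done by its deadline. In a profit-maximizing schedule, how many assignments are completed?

Take jobs in profit order; each goes to the latest open slot no later than its deadline.
By profit: D(d4,69), B(d4,50), A(d4,45), G(d2,42), C(d1,37), H(d1,33), E(d3,27), F(d4,25)
D→slot 4; B→slot 3; A→slot 2; G→slot 1; C skipped; H skipped; E skipped; F skipped.
4 of 8 scheduled.

4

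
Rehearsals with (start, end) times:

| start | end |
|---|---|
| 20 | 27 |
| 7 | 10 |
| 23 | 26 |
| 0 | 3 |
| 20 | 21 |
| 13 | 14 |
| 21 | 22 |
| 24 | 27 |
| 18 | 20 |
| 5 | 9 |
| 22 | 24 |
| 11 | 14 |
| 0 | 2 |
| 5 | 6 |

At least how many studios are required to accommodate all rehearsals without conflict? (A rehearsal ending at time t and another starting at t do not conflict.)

The answer is the maximum number of intervals overlapping at any instant.
starts: [0, 0, 5, 5, 7, 11, 13, 18, 20, 20, 21, 22, 23, 24]
ends:   [2, 3, 6, 9, 10, 14, 14, 20, 21, 22, 24, 26, 27, 27]
s0→1 s0→2 e2→1 e3→0 s5→1 s5→2 e6→1 s7→2 e9→1 e10→0 s11→1 s13→2 e14→1 e14→0 s18→1 e20→0 s20→1 s20→2 e21→1 s21→2 e22→1 s22→2 s23→3  — peak 3.

3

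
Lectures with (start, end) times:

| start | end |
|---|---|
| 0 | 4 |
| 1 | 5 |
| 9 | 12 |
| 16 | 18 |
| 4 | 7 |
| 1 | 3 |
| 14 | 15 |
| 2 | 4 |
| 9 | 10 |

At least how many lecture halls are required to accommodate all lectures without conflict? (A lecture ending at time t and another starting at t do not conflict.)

4

starts: [0, 1, 1, 2, 4, 9, 9, 14, 16]
ends:   [3, 4, 4, 5, 7, 10, 12, 15, 18]
s0→1 s1→2 s1→3 s2→4  — peak 4.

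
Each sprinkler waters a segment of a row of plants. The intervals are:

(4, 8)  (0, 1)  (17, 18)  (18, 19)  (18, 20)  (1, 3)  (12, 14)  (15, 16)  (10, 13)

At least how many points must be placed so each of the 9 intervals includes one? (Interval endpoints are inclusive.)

5

Sort by right endpoint; whenever an interval is uncovered, place a point at its right end.
By right end: [0,1]  [1,3]  [4,8]  [10,13]  [12,14]  [15,16]  [17,18]  [18,19]  [18,20]
[0,1] uncovered → point at 1; [4,8] uncovered → point at 8; [10,13] uncovered → point at 13; [15,16] uncovered → point at 16; [17,18] uncovered → point at 18.
Points: 1, 8, 13, 16, 18 (5 total).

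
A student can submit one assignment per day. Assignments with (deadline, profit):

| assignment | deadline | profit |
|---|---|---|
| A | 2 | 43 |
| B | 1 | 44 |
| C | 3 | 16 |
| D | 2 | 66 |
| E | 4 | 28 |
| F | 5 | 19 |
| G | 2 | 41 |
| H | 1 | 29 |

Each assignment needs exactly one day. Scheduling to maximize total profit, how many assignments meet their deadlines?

5

Profit order: D=66 B=44 A=43 G=41 H=29 E=28 F=19 C=16
Assign: D→slot 2, B→slot 1, A skipped, G skipped, H skipped, E→slot 4, F→slot 5, C→slot 3.
Slots: [1:B] [2:D] [3:C] [4:E] [5:F]
5 of 8 scheduled.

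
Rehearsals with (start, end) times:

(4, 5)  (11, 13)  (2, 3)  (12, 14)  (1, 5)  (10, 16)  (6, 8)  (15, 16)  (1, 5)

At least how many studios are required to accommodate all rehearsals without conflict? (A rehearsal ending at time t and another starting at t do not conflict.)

3

The answer is the maximum number of intervals overlapping at any instant.
starts: [1, 1, 2, 4, 6, 10, 11, 12, 15]
ends:   [3, 5, 5, 5, 8, 13, 14, 16, 16]
s1→1 s1→2 s2→3  — peak 3.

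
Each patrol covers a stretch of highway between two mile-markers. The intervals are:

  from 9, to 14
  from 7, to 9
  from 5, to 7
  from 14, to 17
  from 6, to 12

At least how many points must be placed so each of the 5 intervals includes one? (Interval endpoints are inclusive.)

2

Sort by right endpoint; whenever an interval is uncovered, place a point at its right end.
By right end: [5,7]  [7,9]  [6,12]  [9,14]  [14,17]
[5,7] uncovered → point at 7; [9,14] uncovered → point at 14.
Points: 7, 14 (2 total).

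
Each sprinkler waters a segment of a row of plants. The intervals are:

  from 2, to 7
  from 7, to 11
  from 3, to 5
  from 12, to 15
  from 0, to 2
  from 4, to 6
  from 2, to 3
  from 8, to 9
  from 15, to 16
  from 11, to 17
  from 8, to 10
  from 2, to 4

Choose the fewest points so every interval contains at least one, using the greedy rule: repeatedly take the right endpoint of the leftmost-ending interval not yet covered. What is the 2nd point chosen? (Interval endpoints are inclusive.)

Sort by right endpoint; whenever an interval is uncovered, place a point at its right end.
By right end: [0,2]  [2,3]  [2,4]  [3,5]  [4,6]  [2,7]  [8,9]  [8,10]  [7,11]  [12,15]  [15,16]  [11,17]
[0,2] uncovered → point at 2; [3,5] uncovered → point at 5; [8,9] uncovered → point at 9; [12,15] uncovered → point at 15.
Points: 2, 5, 9, 15 (4 total).

5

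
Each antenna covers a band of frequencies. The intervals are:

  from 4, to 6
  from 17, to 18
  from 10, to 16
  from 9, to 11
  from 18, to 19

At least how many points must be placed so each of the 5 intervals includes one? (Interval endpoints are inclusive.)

By right end: [4,6]  [9,11]  [10,16]  [17,18]  [18,19]
[4,6] uncovered → point at 6; [9,11] uncovered → point at 11; [17,18] uncovered → point at 18.
Points: 6, 11, 18 (3 total).

3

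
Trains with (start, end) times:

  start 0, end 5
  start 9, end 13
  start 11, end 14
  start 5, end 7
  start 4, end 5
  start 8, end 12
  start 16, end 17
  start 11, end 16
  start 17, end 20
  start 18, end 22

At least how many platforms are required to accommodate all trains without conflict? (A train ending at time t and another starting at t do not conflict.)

The answer is the maximum number of intervals overlapping at any instant.
starts: [0, 4, 5, 8, 9, 11, 11, 16, 17, 18]
ends:   [5, 5, 7, 12, 13, 14, 16, 17, 20, 22]
s0→1 s4→2 e5→1 e5→0 s5→1 e7→0 s8→1 s9→2 s11→3 s11→4  — peak 4.

4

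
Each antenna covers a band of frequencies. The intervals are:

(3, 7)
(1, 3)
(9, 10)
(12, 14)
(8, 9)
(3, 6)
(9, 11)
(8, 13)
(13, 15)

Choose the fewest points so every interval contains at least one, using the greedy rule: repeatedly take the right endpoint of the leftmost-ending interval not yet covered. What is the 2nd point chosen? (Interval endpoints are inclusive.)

Sort by right endpoint; whenever an interval is uncovered, place a point at its right end.
By right end: [1,3]  [3,6]  [3,7]  [8,9]  [9,10]  [9,11]  [8,13]  [12,14]  [13,15]
[1,3] uncovered → point at 3; [8,9] uncovered → point at 9; [12,14] uncovered → point at 14.
Points: 3, 9, 14 (3 total).

9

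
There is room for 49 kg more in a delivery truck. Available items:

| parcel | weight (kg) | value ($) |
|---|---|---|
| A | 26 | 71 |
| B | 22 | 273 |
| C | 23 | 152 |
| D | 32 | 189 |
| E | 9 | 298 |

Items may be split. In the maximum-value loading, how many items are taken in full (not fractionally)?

2

Order: E (298/9=33.11) > B (273/22=12.41) > C (152/23=6.61) > D (189/32=5.91) > A (71/26=2.73)
Fill: take E (9 @ 298) → take B (22 @ 273) → take 18/23 of C → 118.96; 49/49 used.
2 item(s) taken whole; one partial (take 18/23 of C).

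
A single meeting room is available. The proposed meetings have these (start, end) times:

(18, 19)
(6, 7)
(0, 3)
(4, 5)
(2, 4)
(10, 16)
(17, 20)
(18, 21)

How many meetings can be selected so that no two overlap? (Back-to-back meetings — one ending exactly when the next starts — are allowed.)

Greedy by earliest finish: after sorting by end time, pick each interval compatible with the last pick.
Sorted by end: (0,3)  (2,4)  (4,5)  (6,7)  (10,16)  (18,19)  (17,20)  (18,21)
take (0,3); take (4,5); take (6,7); take (10,16); take (18,19).
Selected 5 meetings.

5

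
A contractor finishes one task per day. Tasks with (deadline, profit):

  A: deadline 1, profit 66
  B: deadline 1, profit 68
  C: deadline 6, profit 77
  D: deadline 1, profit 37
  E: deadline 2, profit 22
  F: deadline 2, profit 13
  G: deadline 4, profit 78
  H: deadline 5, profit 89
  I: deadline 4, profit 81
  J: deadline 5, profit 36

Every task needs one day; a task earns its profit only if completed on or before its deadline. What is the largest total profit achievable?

429

Take jobs in profit order; each goes to the latest open slot no later than its deadline.
By profit: H(d5,89), I(d4,81), G(d4,78), C(d6,77), B(d1,68), A(d1,66), D(d1,37), J(d5,36), E(d2,22), F(d2,13)
H→slot 5; I→slot 4; G→slot 3; C→slot 6; B→slot 1; A skipped; D skipped; J→slot 2; E skipped; F skipped.
Profit = 68 + 36 + 78 + 81 + 89 + 77 = 429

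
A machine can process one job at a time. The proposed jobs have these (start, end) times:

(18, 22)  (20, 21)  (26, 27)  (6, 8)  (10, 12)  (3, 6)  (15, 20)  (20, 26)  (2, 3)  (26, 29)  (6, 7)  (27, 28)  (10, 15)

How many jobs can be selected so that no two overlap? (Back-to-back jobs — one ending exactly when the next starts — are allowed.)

Sorted by end: (2,3)  (3,6)  (6,7)  (6,8)  (10,12)  (10,15)  (15,20)  (20,21)  (18,22)  (20,26)  (26,27)  (27,28)  (26,29)
take (2,3); take (3,6); take (6,7); skip (6,8); take (10,12); skip (10,15); take (15,20); take (20,21); skip (18,22); take (26,27); take (27,28).
Selected 8 jobs.

8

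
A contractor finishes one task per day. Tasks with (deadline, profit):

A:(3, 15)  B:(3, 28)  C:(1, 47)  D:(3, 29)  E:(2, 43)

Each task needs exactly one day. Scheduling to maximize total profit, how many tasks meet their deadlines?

3

Sort by profit descending; place each in the latest free slot ≤ its deadline.
Profit order: C=47 E=43 D=29 B=28 A=15
Assign: C→slot 1, E→slot 2, D→slot 3, B skipped, A skipped.
Slots: [1:C] [2:E] [3:D]
3 of 5 scheduled.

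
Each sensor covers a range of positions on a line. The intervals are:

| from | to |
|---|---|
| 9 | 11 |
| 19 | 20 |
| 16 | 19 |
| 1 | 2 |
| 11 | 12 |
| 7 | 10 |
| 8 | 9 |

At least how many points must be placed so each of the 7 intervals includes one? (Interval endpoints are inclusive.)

4

Process intervals by earliest right end; each time one isn't hit yet, stab at its right endpoint.
By right end: [1,2]  [8,9]  [7,10]  [9,11]  [11,12]  [16,19]  [19,20]
[1,2] uncovered → point at 2; [8,9] uncovered → point at 9; [11,12] uncovered → point at 12; [16,19] uncovered → point at 19.
Points: 2, 9, 12, 19 (4 total).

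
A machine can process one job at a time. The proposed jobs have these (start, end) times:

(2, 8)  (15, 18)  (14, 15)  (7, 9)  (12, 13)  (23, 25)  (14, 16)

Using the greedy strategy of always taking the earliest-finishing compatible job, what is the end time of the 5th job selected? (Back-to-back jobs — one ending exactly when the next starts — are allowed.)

Greedy by earliest finish: after sorting by end time, pick each interval compatible with the last pick.
Sorted by end: (2,8)  (7,9)  (12,13)  (14,15)  (14,16)  (15,18)  (23,25)
take (2,8); take (12,13); take (14,15); skip (14,16); take (15,18); take (23,25).
Selected: (2,8) (12,13) (14,15) (15,18) (23,25)

25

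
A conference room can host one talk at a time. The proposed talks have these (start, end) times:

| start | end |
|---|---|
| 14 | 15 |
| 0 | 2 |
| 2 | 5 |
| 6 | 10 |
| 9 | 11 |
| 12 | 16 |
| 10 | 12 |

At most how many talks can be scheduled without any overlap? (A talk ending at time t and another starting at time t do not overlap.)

Sort by end time and greedily take each interval whose start is ≥ the last chosen end.
Sorted by end: (0,2)  (2,5)  (6,10)  (9,11)  (10,12)  (14,15)  (12,16)
take (0,2); take (2,5); take (6,10); take (10,12); take (14,15); skip (12,16).
Selected 5 talks.

5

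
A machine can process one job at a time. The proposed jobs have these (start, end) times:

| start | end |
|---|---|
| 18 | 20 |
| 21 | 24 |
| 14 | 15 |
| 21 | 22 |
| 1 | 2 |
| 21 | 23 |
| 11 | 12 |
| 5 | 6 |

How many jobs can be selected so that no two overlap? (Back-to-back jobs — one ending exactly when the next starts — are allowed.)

Sorted by end: (1,2)  (5,6)  (11,12)  (14,15)  (18,20)  (21,22)  (21,23)  (21,24)
take (1,2); take (5,6); take (11,12); take (14,15); take (18,20); take (21,22); skip (21,24).
Selected 6 jobs.

6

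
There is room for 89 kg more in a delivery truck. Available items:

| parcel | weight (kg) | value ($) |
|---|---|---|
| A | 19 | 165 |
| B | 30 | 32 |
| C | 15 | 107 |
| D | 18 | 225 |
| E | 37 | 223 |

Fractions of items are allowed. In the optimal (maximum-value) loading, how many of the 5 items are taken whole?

4

Ratios (sorted): D 12.50, A 8.68, C 7.13, E 6.03, B 1.07
take D (18 @ 225); take A (19 @ 165); take C (15 @ 107); take E (37 @ 223). Capacity used 89/89.
4 item(s) taken whole.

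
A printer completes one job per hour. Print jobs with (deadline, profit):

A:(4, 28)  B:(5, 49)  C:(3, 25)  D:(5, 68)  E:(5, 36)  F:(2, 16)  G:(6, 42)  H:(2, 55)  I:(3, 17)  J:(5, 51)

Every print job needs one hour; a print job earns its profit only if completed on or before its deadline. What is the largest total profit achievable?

By profit: D(d5,68), H(d2,55), J(d5,51), B(d5,49), G(d6,42), E(d5,36), A(d4,28), C(d3,25), I(d3,17), F(d2,16)
D→slot 5; H→slot 2; J→slot 4; B→slot 3; G→slot 6; E→slot 1; A skipped; C skipped; I skipped; F skipped.
Profit = 36 + 55 + 49 + 51 + 68 + 42 = 301

301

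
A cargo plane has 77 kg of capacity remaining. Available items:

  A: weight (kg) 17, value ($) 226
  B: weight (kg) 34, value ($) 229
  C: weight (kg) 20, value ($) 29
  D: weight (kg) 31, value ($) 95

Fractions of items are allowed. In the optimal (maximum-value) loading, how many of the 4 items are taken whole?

2

Order: A (226/17=13.29) > B (229/34=6.74) > D (95/31=3.06) > C (29/20=1.45)
Fill: take A (17 @ 226) → take B (34 @ 229) → take 26/31 of D → 79.68; 77/77 used.
2 item(s) taken whole; one partial (take 26/31 of D).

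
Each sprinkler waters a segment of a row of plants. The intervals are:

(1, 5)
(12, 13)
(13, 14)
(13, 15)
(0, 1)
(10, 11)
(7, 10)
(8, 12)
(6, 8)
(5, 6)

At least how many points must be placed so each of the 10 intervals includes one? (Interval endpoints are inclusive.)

Sorted: [0,1] [1,5] [5,6] [6,8] [7,10] [10,11] [8,12] [12,13] [13,14] [13,15]
{[0,1],[1,5]} hit by 1; {[5,6],[6,8]} hit by 6; {[7,10],[10,11],[8,12]} hit by 10; {[12,13],[13,14],[13,15]} hit by 13.
Points: 1, 6, 10, 13 (4 total).

4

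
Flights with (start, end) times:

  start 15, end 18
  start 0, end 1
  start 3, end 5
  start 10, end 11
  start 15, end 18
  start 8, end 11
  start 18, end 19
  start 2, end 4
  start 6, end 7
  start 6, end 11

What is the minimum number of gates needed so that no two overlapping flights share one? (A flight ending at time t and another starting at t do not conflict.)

3

Events (time:±→running): 0:+→1 1:-→0 2:+→1 3:+→2 4:-→1 5:-→0 6:+→1 6:+→2 7:-→1 8:+→2 10:+→3 … peak 3.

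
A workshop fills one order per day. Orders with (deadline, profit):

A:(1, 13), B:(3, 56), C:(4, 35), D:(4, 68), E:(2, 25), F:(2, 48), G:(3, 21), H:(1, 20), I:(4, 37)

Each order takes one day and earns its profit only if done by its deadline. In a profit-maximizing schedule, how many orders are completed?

4

Sort by profit descending; place each in the latest free slot ≤ its deadline.
By profit: D(d4,68), B(d3,56), F(d2,48), I(d4,37), C(d4,35), E(d2,25), G(d3,21), H(d1,20), A(d1,13)
D→slot 4; B→slot 3; F→slot 2; I→slot 1; C skipped; E skipped; G skipped; H skipped; A skipped.
4 of 9 scheduled.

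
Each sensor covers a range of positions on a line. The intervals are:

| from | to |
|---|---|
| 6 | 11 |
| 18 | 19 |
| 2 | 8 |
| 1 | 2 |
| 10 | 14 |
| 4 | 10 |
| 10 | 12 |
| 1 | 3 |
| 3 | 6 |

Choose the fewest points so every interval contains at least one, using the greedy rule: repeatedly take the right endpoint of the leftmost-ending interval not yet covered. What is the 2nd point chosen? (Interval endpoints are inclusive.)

Sort by right endpoint; whenever an interval is uncovered, place a point at its right end.
Sorted: [1,2] [1,3] [3,6] [2,8] [4,10] [6,11] [10,12] [10,14] [18,19]
{[1,2],[1,3]} hit by 2; {[3,6],[2,8],[4,10],[6,11]} hit by 6; {[10,12],[10,14]} hit by 12; {[18,19]} hit by 19.
Points: 2, 6, 12, 19 (4 total).

6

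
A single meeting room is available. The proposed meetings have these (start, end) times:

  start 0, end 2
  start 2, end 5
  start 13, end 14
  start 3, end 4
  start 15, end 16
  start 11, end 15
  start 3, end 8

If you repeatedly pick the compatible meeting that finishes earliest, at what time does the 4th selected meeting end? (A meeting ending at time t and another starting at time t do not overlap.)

16

Order by finish time; keep every interval that doesn't clash with the previous kept one.
Sorted by end: (0,2)  (3,4)  (2,5)  (3,8)  (13,14)  (11,15)  (15,16)
take (0,2); take (3,4); take (13,14); take (15,16).
Selected: (0,2) (3,4) (13,14) (15,16)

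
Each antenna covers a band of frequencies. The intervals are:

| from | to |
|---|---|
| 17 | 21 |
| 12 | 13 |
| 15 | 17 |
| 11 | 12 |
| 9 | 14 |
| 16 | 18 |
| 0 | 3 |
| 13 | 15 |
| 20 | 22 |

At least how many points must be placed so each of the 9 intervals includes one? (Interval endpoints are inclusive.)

5

Sort by right endpoint; whenever an interval is uncovered, place a point at its right end.
Sorted: [0,3] [11,12] [12,13] [9,14] [13,15] [15,17] [16,18] [17,21] [20,22]
{[0,3]} hit by 3; {[11,12],[12,13],[9,14]} hit by 12; {[13,15],[15,17]} hit by 15; {[16,18],[17,21]} hit by 18; {[20,22]} hit by 22.
Points: 3, 12, 15, 18, 22 (5 total).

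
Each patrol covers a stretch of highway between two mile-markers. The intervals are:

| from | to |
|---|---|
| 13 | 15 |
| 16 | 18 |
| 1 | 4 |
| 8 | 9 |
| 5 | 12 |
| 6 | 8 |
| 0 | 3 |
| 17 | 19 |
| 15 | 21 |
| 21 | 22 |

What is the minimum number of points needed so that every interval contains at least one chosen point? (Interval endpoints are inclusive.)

Process intervals by earliest right end; each time one isn't hit yet, stab at its right endpoint.
Sorted: [0,3] [1,4] [6,8] [8,9] [5,12] [13,15] [16,18] [17,19] [15,21] [21,22]
{[0,3],[1,4]} hit by 3; {[6,8],[8,9],[5,12]} hit by 8; {[13,15]} hit by 15; {[16,18],[17,19],[15,21]} hit by 18; {[21,22]} hit by 22.
Points: 3, 8, 15, 18, 22 (5 total).

5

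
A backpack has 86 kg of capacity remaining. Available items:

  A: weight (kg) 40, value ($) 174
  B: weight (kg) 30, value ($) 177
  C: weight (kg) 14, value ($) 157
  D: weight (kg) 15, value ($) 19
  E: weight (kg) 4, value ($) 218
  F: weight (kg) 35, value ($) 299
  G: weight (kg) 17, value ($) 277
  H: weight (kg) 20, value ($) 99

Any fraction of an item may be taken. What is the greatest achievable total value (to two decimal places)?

Greedy by value/weight ratio, highest first.
Order: E (218/4=54.50) > G (277/17=16.29) > C (157/14=11.21) > F (299/35=8.54) > B (177/30=5.90) > H (99/20=4.95) > A (174/40=4.35) > D (19/15=1.27)
Fill: take E (4 @ 218) → take G (17 @ 277) → take C (14 @ 157) → take F (35 @ 299) → take 16/30 of B → 94.40; 86/86 used.
Total value = 1045.40

1045.40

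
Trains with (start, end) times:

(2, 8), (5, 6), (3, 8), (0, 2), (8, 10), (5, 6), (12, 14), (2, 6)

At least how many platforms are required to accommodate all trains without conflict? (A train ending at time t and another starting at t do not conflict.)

The answer is the maximum number of intervals overlapping at any instant.
starts: [0, 2, 2, 3, 5, 5, 8, 12]
ends:   [2, 6, 6, 6, 8, 8, 10, 14]
s0→1 e2→0 s2→1 s2→2 s3→3 s5→4 s5→5  — peak 5.

5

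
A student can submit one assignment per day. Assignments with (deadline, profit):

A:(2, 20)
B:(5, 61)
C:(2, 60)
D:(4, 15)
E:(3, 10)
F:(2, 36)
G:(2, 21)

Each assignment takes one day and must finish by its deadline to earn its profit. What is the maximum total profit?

Take jobs in profit order; each goes to the latest open slot no later than its deadline.
By profit: B(d5,61), C(d2,60), F(d2,36), G(d2,21), A(d2,20), D(d4,15), E(d3,10)
B→slot 5; C→slot 2; F→slot 1; G skipped; A skipped; D→slot 4; E→slot 3.
Profit = 36 + 60 + 10 + 15 + 61 = 182

182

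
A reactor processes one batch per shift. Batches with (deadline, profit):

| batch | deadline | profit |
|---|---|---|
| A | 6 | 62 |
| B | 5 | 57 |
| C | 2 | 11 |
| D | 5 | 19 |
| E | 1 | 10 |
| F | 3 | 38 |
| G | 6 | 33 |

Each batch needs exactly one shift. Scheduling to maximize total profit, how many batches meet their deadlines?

Sort by profit descending; place each in the latest free slot ≤ its deadline.
Profit order: A=62 B=57 F=38 G=33 D=19 C=11 E=10
Assign: A→slot 6, B→slot 5, F→slot 3, G→slot 4, D→slot 2, C→slot 1, E skipped.
Slots: [1:C] [2:D] [3:F] [4:G] [5:B] [6:A]
6 of 7 scheduled.

6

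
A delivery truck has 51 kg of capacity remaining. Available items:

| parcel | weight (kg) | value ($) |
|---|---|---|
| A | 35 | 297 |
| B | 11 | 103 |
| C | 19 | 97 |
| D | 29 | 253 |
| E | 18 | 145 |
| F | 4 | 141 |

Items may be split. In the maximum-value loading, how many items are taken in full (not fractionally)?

3

Order: F (141/4=35.25) > B (103/11=9.36) > D (253/29=8.72) > A (297/35=8.49) > E (145/18=8.06) > C (97/19=5.11)
Fill: take F (4 @ 141) → take B (11 @ 103) → take D (29 @ 253) → take 7/35 of A → 59.40; 51/51 used.
3 item(s) taken whole; one partial (take 7/35 of A).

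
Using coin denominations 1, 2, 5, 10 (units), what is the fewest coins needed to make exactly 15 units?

15 = 1×10 + 1×5
Total coins = 1 + 1 = 2

2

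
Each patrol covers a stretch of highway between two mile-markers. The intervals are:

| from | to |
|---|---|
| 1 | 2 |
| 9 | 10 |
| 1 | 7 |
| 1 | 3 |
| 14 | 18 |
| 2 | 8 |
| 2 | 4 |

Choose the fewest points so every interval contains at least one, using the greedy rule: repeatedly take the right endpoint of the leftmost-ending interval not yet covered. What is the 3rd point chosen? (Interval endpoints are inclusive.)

18

Sorted: [1,2] [1,3] [2,4] [1,7] [2,8] [9,10] [14,18]
{[1,2],[1,3],[2,4],[1,7],[2,8]} hit by 2; {[9,10]} hit by 10; {[14,18]} hit by 18.
Points: 2, 10, 18 (3 total).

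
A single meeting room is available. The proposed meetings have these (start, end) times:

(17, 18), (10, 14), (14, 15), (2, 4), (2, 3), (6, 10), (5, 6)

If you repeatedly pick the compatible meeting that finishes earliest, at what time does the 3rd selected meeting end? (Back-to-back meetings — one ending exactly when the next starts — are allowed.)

By end time: (2,3), (2,4), (5,6), (6,10), (10,14), (14,15), (17,18).
Pick (2,3); next start ≥ 3 → (5,6); next start ≥ 6 → (6,10); next start ≥ 10 → (10,14); next start ≥ 14 → (14,15); next start ≥ 15 → (17,18).
Selected: (2,3) (5,6) (6,10) (10,14) (14,15) (17,18)

10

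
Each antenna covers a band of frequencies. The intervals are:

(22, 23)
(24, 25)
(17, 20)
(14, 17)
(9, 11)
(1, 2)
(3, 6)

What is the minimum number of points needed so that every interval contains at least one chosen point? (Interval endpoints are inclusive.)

Sort by right endpoint; whenever an interval is uncovered, place a point at its right end.
Sorted: [1,2] [3,6] [9,11] [14,17] [17,20] [22,23] [24,25]
{[1,2]} hit by 2; {[3,6]} hit by 6; {[9,11]} hit by 11; {[14,17],[17,20]} hit by 17; {[22,23]} hit by 23; {[24,25]} hit by 25.
Points: 2, 6, 11, 17, 23, 25 (6 total).

6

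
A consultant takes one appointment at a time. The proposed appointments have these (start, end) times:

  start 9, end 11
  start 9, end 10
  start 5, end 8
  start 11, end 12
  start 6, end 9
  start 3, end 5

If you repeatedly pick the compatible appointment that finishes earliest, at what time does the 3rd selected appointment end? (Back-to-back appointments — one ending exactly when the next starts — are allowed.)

Sorted by end: (3,5)  (5,8)  (6,9)  (9,10)  (9,11)  (11,12)
take (3,5); take (5,8); take (9,10); skip (9,11); take (11,12).
Selected: (3,5) (5,8) (9,10) (11,12)

10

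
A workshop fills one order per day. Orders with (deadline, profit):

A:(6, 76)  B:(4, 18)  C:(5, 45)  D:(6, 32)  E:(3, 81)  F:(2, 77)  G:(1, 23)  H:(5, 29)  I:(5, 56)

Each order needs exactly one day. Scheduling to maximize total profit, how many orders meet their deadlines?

By profit: E(d3,81), F(d2,77), A(d6,76), I(d5,56), C(d5,45), D(d6,32), H(d5,29), G(d1,23), B(d4,18)
E→slot 3; F→slot 2; A→slot 6; I→slot 5; C→slot 4; D→slot 1; H skipped; G skipped; B skipped.
6 of 9 scheduled.

6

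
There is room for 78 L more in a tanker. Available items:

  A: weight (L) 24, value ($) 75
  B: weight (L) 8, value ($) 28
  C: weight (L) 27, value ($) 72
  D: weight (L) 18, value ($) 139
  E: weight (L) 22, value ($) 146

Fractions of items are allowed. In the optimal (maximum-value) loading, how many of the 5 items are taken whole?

4

Greedy by value/weight ratio, highest first.
Order: D (139/18=7.72) > E (146/22=6.64) > B (28/8=3.50) > A (75/24=3.12) > C (72/27=2.67)
Fill: take D (18 @ 139) → take E (22 @ 146) → take B (8 @ 28) → take A (24 @ 75) → take 6/27 of C → 16.00; 78/78 used.
4 item(s) taken whole; one partial (take 6/27 of C).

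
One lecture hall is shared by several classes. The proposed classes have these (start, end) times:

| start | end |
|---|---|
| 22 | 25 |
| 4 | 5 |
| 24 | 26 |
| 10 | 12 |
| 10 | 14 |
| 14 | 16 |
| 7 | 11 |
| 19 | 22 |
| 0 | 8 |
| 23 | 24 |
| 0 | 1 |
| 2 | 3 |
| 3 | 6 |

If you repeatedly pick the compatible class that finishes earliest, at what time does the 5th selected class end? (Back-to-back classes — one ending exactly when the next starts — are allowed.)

By end time: (0,1), (2,3), (4,5), (3,6), (0,8), (7,11), (10,12), (10,14), (14,16), (19,22), (23,24), (22,25), (24,26).
Pick (0,1); next start ≥ 1 → (2,3); next start ≥ 3 → (4,5); next start ≥ 5 → (7,11); next start ≥ 11 → (14,16); next start ≥ 16 → (19,22); next start ≥ 22 → (23,24); next start ≥ 24 → (24,26).
Selected: (0,1) (2,3) (4,5) (7,11) (14,16) (19,22) (23,24) (24,26)

16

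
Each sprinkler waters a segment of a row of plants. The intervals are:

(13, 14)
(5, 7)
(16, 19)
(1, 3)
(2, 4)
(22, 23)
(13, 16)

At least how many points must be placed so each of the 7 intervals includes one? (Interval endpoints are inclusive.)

5

By right end: [1,3]  [2,4]  [5,7]  [13,14]  [13,16]  [16,19]  [22,23]
[1,3] uncovered → point at 3; [5,7] uncovered → point at 7; [13,14] uncovered → point at 14; [16,19] uncovered → point at 19; [22,23] uncovered → point at 23.
Points: 3, 7, 14, 19, 23 (5 total).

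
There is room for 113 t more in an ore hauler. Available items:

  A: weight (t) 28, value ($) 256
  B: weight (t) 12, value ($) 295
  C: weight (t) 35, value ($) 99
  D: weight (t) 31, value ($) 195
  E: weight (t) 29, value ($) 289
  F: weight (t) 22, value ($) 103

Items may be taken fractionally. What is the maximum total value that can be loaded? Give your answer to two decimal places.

1095.86

Ratios (sorted): B 24.58, E 9.97, A 9.14, D 6.29, F 4.68, C 2.83
take B (12 @ 295); take E (29 @ 289); take A (28 @ 256); take D (31 @ 195); take 13/22 of F → 60.86. Capacity used 113/113.
Total value = 1095.86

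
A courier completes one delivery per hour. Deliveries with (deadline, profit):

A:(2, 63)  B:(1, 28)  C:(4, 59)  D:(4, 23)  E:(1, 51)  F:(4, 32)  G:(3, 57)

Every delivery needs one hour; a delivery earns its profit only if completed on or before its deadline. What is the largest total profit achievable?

Sort by profit descending; place each in the latest free slot ≤ its deadline.
Profit order: A=63 C=59 G=57 E=51 F=32 B=28 D=23
Assign: A→slot 2, C→slot 4, G→slot 3, E→slot 1, F skipped, B skipped, D skipped.
Slots: [1:E] [2:A] [3:G] [4:C]
Profit = 51 + 63 + 57 + 59 = 230

230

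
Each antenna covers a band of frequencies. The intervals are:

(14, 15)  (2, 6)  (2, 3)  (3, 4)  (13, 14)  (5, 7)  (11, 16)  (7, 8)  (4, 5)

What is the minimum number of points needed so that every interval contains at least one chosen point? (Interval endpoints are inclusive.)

4

Process intervals by earliest right end; each time one isn't hit yet, stab at its right endpoint.
Sorted: [2,3] [3,4] [4,5] [2,6] [5,7] [7,8] [13,14] [14,15] [11,16]
{[2,3],[3,4]} hit by 3; {[4,5],[2,6],[5,7]} hit by 5; {[7,8]} hit by 8; {[13,14],[14,15],[11,16]} hit by 14.
Points: 3, 5, 8, 14 (4 total).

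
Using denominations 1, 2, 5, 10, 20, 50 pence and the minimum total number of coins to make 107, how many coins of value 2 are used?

Use the largest denomination that fits, subtract, and repeat.
107 = 2×50 + 1×5 + 1×2
Count of 2: 1

1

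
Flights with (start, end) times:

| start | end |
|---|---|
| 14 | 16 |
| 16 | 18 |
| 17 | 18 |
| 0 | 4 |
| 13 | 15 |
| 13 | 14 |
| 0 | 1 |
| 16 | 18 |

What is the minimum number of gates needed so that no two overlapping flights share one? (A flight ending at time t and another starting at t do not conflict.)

Events (time:±→running): 0:+→1 0:+→2 1:-→1 4:-→0 13:+→1 13:+→2 14:-→1 14:+→2 15:-→1 16:-→0 16:+→1 16:+→2 17:+→3 … peak 3.

3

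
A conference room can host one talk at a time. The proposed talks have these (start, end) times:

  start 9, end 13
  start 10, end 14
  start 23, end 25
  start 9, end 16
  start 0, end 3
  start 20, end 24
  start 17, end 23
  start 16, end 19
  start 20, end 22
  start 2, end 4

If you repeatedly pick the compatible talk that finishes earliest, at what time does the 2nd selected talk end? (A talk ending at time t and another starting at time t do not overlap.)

13

Greedy by earliest finish: after sorting by end time, pick each interval compatible with the last pick.
By end time: (0,3), (2,4), (9,13), (10,14), (9,16), (16,19), (20,22), (17,23), (20,24), (23,25).
Pick (0,3); next start ≥ 3 → (9,13); next start ≥ 13 → (16,19); next start ≥ 19 → (20,22); next start ≥ 22 → (23,25).
Selected: (0,3) (9,13) (16,19) (20,22) (23,25)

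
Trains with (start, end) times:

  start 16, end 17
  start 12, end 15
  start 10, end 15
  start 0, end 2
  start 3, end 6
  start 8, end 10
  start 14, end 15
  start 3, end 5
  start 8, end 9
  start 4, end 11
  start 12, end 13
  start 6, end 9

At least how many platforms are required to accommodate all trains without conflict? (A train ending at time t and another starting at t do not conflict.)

The answer is the maximum number of intervals overlapping at any instant.
Events (time:±→running): 0:+→1 2:-→0 3:+→1 3:+→2 4:+→3 5:-→2 6:-→1 6:+→2 8:+→3 8:+→4 … peak 4.

4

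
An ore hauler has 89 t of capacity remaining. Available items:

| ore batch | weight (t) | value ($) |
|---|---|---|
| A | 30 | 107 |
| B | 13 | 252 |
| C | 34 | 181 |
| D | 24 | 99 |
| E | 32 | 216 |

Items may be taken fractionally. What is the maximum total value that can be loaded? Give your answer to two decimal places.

690.25

Ratios (sorted): B 19.38, E 6.75, C 5.32, D 4.12, A 3.57
take B (13 @ 252); take E (32 @ 216); take C (34 @ 181); take 10/24 of D → 41.25. Capacity used 89/89.
Total value = 690.25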